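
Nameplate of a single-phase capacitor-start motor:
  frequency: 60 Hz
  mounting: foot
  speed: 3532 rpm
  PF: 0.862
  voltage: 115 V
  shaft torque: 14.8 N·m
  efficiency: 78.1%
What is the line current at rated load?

ω = 2π×3532/60 = 369.9 rad/s; P_out = τω = 14.8 × 369.9 = 5475 W
P_in = P_out / η = 5475 / 0.781 = 7010 W
I = P_in / (V·cosφ) = 7010 / (115 × 0.862) = 70.7 A

70.7 A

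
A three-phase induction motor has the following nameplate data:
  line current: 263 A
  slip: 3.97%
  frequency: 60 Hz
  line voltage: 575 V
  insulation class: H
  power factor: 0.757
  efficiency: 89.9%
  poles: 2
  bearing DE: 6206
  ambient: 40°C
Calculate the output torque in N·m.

492 N·m

P_in = √3·V·I·cosφ = 1.732 × 575 × 263 × 0.757 = 198275 W
P_out = η·P_in = 0.899 × 198275 = 178249 W
n_s = 120×60/2 = 3600 rpm; n = 3600×(1−0.0397) = 3457 rpm
ω = 2π×3457/60 = 362 rad/s
τ = P_out/ω = 178249/362 = 492 N·m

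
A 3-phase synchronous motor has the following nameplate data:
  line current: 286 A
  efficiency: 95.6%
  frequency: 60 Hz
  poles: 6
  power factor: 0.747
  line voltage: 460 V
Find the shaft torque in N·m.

P_in = √3·V·I·cosφ = 1.732 × 460 × 286 × 0.747 = 170213 W
P_out = η·P_in = 0.956 × 170213 = 162724 W
n = n_s = 120×60/6 = 1200 rpm (synchronous)
ω = 2π×1200/60 = 125.7 rad/s
τ = P_out/ω = 162724/125.7 = 1290 N·m

1290 N·m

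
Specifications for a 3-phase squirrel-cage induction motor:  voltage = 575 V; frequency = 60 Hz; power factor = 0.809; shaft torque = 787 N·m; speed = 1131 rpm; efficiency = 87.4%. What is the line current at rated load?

132 A

ω = 2π×1131/60 = 118.4 rad/s; P_out = τω = 787 × 118.4 = 93181 W
P_in = P_out / η = 93181 / 0.874 = 106614 W
I_L = P_in / (√3·V_L·cosφ) = 106614 / (1.732 × 575 × 0.809) = 132 A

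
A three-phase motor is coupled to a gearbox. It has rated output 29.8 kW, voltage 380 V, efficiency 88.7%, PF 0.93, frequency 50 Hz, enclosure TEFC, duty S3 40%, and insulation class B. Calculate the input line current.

54.9 A

P_out = 29.8 kW = 29800 W
P_in = P_out / η = 29800 / 0.887 = 33596 W
I_L = P_in / (√3·V_L·cosφ) = 33596 / (1.732 × 380 × 0.93) = 54.9 A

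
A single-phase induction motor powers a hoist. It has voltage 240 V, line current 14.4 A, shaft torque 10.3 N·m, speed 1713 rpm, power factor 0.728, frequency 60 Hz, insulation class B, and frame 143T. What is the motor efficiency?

73.4 %

ω = 2π × 1713/60 = 179.4 rad/s; P_out = τω = 10.3 × 179.4 = 1848 W
P_in = V·I·cosφ = 240 × 14.4 × 0.728 = 2516 W
η = P_out / P_in = 1848 / 2516 = 0.734 = 73.4%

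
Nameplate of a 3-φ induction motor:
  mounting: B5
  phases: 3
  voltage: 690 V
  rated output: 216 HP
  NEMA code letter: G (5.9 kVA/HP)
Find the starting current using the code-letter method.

S_LR = 5.9 × 216 = 1274.4 kVA
I_LR = S_LR/(√3·V_L) = 1274400/(1.732×690) = 1070 A

1070 A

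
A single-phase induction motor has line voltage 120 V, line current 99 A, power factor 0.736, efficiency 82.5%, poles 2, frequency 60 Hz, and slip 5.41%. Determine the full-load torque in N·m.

P_in = V·I·cosφ = 120 × 99 × 0.736 = 8744 W
P_out = η·P_in = 0.825 × 8744 = 7214 W
n_s = 120×60/2 = 3600 rpm; n = 3600×(1−0.0541) = 3405 rpm
ω = 2π×3405/60 = 356.6 rad/s
τ = P_out/ω = 7214/356.6 = 20.2 N·m

20.2 N·m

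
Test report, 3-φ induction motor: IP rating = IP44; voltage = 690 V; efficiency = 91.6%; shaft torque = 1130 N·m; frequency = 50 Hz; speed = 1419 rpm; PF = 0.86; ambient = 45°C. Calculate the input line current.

178 A

ω = 2π×1419/60 = 148.6 rad/s; P_out = τω = 1130 × 148.6 = 167918 W
P_in = P_out / η = 167918 / 0.916 = 183317 W
I_L = P_in / (√3·V_L·cosφ) = 183317 / (1.732 × 690 × 0.86) = 178 A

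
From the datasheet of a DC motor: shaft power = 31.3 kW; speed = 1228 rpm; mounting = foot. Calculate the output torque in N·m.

ω = 2π × 1228/60 = 128.6 rad/s
τ = P/ω = 31300/128.6 = 243 N·m

243 N·m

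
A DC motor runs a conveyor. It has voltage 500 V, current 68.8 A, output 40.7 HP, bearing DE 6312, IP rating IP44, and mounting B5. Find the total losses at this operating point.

4040 W

P_in = V·I = 500×68.8 = 34400 W
P_out = 40.7×746 = 30362 W
Losses = P_in − P_out = 34400 − 30362 = 4038 W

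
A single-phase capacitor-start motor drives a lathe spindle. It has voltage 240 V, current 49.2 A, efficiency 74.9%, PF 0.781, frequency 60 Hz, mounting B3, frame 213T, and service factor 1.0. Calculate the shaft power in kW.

6.91 kW

P_in = V·I·cosφ = 240 × 49.2 × 0.781 = 9222 W
P_out = η·P_in = 0.749 × 9222 = 6907 W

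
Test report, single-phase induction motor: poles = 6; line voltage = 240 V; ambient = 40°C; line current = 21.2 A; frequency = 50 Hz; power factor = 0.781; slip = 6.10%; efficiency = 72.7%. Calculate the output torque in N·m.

P_in = V·I·cosφ = 240 × 21.2 × 0.781 = 3974 W
P_out = η·P_in = 0.727 × 3974 = 2889 W
n_s = 120×50/6 = 1000 rpm; n = 1000×(1−0.061) = 939 rpm
ω = 2π×939/60 = 98.33 rad/s
τ = P_out/ω = 2889/98.33 = 29.4 N·m

29.4 N·m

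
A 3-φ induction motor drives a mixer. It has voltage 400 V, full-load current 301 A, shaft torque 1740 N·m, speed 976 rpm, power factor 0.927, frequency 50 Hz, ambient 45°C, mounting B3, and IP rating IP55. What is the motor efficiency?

ω = 2π × 976/60 = 102.2 rad/s; P_out = τω = 1740 × 102.2 = 177828 W
P_in = √3·V_L·I_L·cosφ = 1.732 × 400 × 301 × 0.927 = 193310 W
η = P_out / P_in = 177828 / 193310 = 0.920 = 92.0%

92.0 %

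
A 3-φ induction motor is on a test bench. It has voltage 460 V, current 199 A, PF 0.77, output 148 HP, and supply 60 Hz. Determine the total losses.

P_in = √3·V·I·cosφ = 1.732×460×199×0.77 = 122081 W
P_out = 148×746 = 110408 W
Losses = P_in − P_out = 122081 − 110408 = 11673 W

11.7 kW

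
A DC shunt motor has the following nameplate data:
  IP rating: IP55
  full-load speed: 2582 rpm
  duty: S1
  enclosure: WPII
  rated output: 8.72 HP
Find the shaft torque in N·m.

P_out = 8.72 × 746 = 6505 W
ω = 2π × 2582/60 = 270.4 rad/s
τ = P_out/ω = 6505/270.4 = 24.1 N·m

24.1 N·m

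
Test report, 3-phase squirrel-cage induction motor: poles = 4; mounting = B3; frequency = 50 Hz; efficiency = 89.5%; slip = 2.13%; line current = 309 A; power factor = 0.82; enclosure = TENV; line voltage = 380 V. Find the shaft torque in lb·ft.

716 lb·ft

P_in = √3·V·I·cosφ = 1.732 × 380 × 309 × 0.82 = 166765 W
P_out = η·P_in = 0.895 × 166765 = 149255 W
n_s = 120×50/4 = 1500 rpm; n = 1500×(1−0.0213) = 1468 rpm
ω = 2π×1468/60 = 153.7 rad/s
τ = P_out/ω = 149255/153.7 = 971.1 N·m
In lb·ft: 971.1/1.356 = 716 lb·ft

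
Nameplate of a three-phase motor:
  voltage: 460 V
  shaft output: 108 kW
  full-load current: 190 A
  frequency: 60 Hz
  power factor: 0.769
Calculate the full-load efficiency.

P_out = 108 kW = 108000 W
P_in = √3·V_L·I_L·cosφ = 1.732 × 460 × 190 × 0.769 = 116409 W
η = P_out / P_in = 108000 / 116409 = 0.928 = 92.8%

92.8 %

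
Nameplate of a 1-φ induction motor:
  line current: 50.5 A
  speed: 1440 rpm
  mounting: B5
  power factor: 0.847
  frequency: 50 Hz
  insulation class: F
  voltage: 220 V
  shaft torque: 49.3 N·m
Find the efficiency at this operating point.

79.0 %

ω = 2π × 1440/60 = 150.8 rad/s; P_out = τω = 49.3 × 150.8 = 7434 W
P_in = V·I·cosφ = 220 × 50.5 × 0.847 = 9410 W
η = P_out / P_in = 7434 / 9410 = 0.790 = 79.0%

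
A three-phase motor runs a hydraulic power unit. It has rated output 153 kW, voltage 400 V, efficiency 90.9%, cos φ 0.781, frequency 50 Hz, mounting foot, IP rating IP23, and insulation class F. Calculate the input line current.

311 A

P_out = 153 kW = 153000 W
P_in = P_out / η = 153000 / 0.909 = 168317 W
I_L = P_in / (√3·V_L·cosφ) = 168317 / (1.732 × 400 × 0.781) = 311 A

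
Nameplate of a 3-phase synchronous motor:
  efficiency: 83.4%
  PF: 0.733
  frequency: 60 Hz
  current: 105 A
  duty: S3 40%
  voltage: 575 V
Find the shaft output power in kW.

63.9 kW

P_in = √3·V·I·cosφ = 1.732 × 575 × 105 × 0.733 = 76649 W
P_out = η·P_in = 0.834 × 76649 = 63925 W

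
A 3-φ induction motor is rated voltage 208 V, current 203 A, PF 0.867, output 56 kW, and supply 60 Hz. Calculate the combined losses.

P_in = √3·V·I·cosφ = 1.732×208×203×0.867 = 63405 W
P_out = 56000 W
Losses = P_in − P_out = 63405 − 56000 = 7405 W

7410 W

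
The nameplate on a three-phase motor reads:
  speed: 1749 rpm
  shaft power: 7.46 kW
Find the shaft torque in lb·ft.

ω = 2π × 1749/60 = 183.2 rad/s
τ = P/ω = 7460/183.2 = 40.72 N·m
In lb·ft: 40.72/1.356 = 30 lb·ft

30 lb·ft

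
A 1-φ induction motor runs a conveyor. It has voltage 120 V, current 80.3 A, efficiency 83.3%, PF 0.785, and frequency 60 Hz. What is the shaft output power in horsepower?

8.45 HP

P_in = V·I·cosφ = 120 × 80.3 × 0.785 = 7564 W
P_out = η·P_in = 0.833 × 7564 = 6301 W
= 6301/746 = 8.45 HP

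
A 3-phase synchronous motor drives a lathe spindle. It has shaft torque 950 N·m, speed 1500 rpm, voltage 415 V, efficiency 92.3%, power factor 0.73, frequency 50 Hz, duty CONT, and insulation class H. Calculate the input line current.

308 A

ω = 2π×1500/60 = 157.1 rad/s; P_out = τω = 950 × 157.1 = 149245 W
P_in = P_out / η = 149245 / 0.923 = 161696 W
I_L = P_in / (√3·V_L·cosφ) = 161696 / (1.732 × 415 × 0.73) = 308 A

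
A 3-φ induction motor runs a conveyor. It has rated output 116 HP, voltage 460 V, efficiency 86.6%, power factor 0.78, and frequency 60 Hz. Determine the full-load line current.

161 A

P_out = 116 × 746 = 86536 W
P_in = P_out / η = 86536 / 0.866 = 99926 W
I_L = P_in / (√3·V_L·cosφ) = 99926 / (1.732 × 460 × 0.78) = 161 A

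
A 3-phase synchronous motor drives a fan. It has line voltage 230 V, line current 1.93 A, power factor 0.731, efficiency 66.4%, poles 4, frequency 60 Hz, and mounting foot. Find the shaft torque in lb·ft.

1.46 lb·ft

P_in = √3·V·I·cosφ = 1.732 × 230 × 1.93 × 0.731 = 562 W
P_out = η·P_in = 0.664 × 562 = 373 W
n = n_s = 120×60/4 = 1800 rpm (synchronous)
ω = 2π×1800/60 = 188.5 rad/s
τ = P_out/ω = 373/188.5 = 1.979 N·m
In lb·ft: 1.979/1.356 = 1.46 lb·ft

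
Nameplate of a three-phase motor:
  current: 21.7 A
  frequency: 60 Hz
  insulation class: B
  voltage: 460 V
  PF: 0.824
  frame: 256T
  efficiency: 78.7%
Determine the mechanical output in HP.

15 HP

P_in = √3·V·I·cosφ = 1.732 × 460 × 21.7 × 0.824 = 14246 W
P_out = η·P_in = 0.787 × 14246 = 11212 W
= 11212/746 = 15 HP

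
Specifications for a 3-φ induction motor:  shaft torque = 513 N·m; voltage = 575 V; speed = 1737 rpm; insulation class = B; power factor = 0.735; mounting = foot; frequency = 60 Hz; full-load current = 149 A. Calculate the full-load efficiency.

85.6 %

ω = 2π × 1737/60 = 181.9 rad/s; P_out = τω = 513 × 181.9 = 93315 W
P_in = √3·V_L·I_L·cosφ = 1.732 × 575 × 149 × 0.735 = 109066 W
η = P_out / P_in = 93315 / 109066 = 0.856 = 85.6%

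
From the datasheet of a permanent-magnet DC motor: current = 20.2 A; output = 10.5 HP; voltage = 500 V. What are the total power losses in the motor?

2270 W

P_in = V·I = 500×20.2 = 10100 W
P_out = 10.5×746 = 7833 W
Losses = P_in − P_out = 10100 − 7833 = 2267 W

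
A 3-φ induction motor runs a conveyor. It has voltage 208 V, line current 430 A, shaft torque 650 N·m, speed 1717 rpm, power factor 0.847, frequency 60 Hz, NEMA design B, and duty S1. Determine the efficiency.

ω = 2π × 1717/60 = 179.8 rad/s; P_out = τω = 650 × 179.8 = 116870 W
P_in = √3·V_L·I_L·cosφ = 1.732 × 208 × 430 × 0.847 = 131209 W
η = P_out / P_in = 116870 / 131209 = 0.891 = 89.1%

89.1 %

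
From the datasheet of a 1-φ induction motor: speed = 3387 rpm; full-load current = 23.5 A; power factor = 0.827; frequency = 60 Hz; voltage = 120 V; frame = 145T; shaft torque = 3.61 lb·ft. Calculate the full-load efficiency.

74.4 %

τ = 3.61 lb·ft × 1.356 = 4.895 N·m
ω = 2π × 3387/60 = 354.7 rad/s; P_out = τω = 4.895 × 354.7 = 1736 W
P_in = V·I·cosφ = 120 × 23.5 × 0.827 = 2332 W
η = P_out / P_in = 1736 / 2332 = 0.744 = 74.4%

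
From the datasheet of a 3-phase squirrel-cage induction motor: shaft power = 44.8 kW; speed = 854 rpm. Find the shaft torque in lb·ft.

369 lb·ft

ω = 2π × 854/60 = 89.43 rad/s
τ = P/ω = 44800/89.43 = 501 N·m
In lb·ft: 501/1.356 = 369 lb·ft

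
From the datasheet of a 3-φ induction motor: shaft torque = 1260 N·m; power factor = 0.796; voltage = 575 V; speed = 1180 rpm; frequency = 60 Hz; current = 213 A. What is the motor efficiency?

92.2 %

ω = 2π × 1180/60 = 123.6 rad/s; P_out = τω = 1260 × 123.6 = 155736 W
P_in = √3·V_L·I_L·cosφ = 1.732 × 575 × 213 × 0.796 = 168853 W
η = P_out / P_in = 155736 / 168853 = 0.922 = 92.2%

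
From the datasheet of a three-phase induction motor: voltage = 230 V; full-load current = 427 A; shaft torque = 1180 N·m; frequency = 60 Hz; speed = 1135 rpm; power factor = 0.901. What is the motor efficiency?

ω = 2π × 1135/60 = 118.9 rad/s; P_out = τω = 1180 × 118.9 = 140302 W
P_in = √3·V_L·I_L·cosφ = 1.732 × 230 × 427 × 0.901 = 153260 W
η = P_out / P_in = 140302 / 153260 = 0.915 = 91.5%

91.5 %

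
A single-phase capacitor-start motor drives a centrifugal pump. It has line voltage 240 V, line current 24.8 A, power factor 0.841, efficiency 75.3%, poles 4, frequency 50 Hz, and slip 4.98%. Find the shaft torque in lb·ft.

P_in = V·I·cosφ = 240 × 24.8 × 0.841 = 5006 W
P_out = η·P_in = 0.753 × 5006 = 3770 W
n_s = 120×50/4 = 1500 rpm; n = 1500×(1−0.0498) = 1425 rpm
ω = 2π×1425/60 = 149.2 rad/s
τ = P_out/ω = 3770/149.2 = 25.27 N·m
In lb·ft: 25.27/1.356 = 18.6 lb·ft

18.6 lb·ft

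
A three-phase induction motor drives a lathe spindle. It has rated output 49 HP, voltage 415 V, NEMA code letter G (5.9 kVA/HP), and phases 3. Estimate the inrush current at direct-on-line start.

S_LR = 5.9 × 49 = 289.1 kVA
I_LR = S_LR/(√3·V_L) = 289100/(1.732×415) = 402 A

402 A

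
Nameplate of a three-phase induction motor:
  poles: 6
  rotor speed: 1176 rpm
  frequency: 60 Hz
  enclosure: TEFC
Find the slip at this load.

n_s = 120f/p = 120×60/6 = 1200 rpm
s = (n_s − n)/n_s = (1200 − 1176)/1200 = 0.0200

2.00 %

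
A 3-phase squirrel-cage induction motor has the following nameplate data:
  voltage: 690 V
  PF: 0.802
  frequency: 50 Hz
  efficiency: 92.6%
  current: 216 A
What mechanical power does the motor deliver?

P_in = √3·V·I·cosφ = 1.732 × 690 × 216 × 0.802 = 207026 W
P_out = η·P_in = 0.926 × 207026 = 191706 W

192 kW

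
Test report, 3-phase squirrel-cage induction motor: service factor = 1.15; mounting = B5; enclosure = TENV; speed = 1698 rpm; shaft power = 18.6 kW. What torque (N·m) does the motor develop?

ω = 2π × 1698/60 = 177.8 rad/s
τ = P/ω = 18600/177.8 = 105 N·m

105 N·m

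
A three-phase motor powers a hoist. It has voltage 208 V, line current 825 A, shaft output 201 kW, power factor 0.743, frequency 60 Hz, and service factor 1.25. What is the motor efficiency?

P_out = 201 kW = 201000 W
P_in = √3·V_L·I_L·cosφ = 1.732 × 208 × 825 × 0.743 = 220828 W
η = P_out / P_in = 201000 / 220828 = 0.910 = 91.0%

91.0 %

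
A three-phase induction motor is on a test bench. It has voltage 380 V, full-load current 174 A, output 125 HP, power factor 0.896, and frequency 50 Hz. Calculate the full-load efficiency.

P_out = 125 × 746 = 93250 W
P_in = √3·V_L·I_L·cosφ = 1.732 × 380 × 174 × 0.896 = 102610 W
η = P_out / P_in = 93250 / 102610 = 0.909 = 90.9%

90.9 %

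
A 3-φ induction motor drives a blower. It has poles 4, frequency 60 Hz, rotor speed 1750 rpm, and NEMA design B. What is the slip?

n_s = 120f/p = 120×60/4 = 1800 rpm
s = (n_s − n)/n_s = (1800 − 1750)/1800 = 0.0278

2.8 %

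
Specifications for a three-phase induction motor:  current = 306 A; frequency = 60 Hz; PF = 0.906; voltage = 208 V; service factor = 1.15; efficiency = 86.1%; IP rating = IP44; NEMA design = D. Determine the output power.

86 kW

P_in = √3·V·I·cosφ = 1.732 × 208 × 306 × 0.906 = 99876 W
P_out = η·P_in = 0.861 × 99876 = 85993 W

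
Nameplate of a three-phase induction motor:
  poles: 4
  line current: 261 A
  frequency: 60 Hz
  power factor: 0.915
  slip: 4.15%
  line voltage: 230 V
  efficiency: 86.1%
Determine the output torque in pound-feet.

P_in = √3·V·I·cosφ = 1.732 × 230 × 261 × 0.915 = 95134 W
P_out = η·P_in = 0.861 × 95134 = 81910 W
n_s = 120×60/4 = 1800 rpm; n = 1800×(1−0.0415) = 1725 rpm
ω = 2π×1725/60 = 180.6 rad/s
τ = P_out/ω = 81910/180.6 = 453.5 N·m
In lb·ft: 453.5/1.356 = 334 lb·ft

334 lb·ft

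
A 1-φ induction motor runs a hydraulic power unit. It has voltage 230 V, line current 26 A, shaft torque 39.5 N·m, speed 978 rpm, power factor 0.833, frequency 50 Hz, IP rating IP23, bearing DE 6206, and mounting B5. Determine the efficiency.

81.2 %

ω = 2π × 978/60 = 102.4 rad/s; P_out = τω = 39.5 × 102.4 = 4045 W
P_in = V·I·cosφ = 230 × 26 × 0.833 = 4981 W
η = P_out / P_in = 4045 / 4981 = 0.812 = 81.2%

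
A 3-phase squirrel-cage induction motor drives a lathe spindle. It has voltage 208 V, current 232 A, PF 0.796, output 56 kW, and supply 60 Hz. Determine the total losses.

P_in = √3·V·I·cosφ = 1.732×208×232×0.796 = 66529 W
P_out = 56000 W
Losses = P_in − P_out = 66529 − 56000 = 10529 W

10500 W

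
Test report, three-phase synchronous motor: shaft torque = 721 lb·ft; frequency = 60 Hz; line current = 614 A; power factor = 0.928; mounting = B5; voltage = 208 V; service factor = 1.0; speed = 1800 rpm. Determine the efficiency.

89.8 %

τ = 721 lb·ft × 1.356 = 977.7 N·m
ω = 2π × 1800/60 = 188.5 rad/s; P_out = τω = 977.7 × 188.5 = 184296 W
P_in = √3·V_L·I_L·cosφ = 1.732 × 208 × 614 × 0.928 = 205271 W
η = P_out / P_in = 184296 / 205271 = 0.898 = 89.8%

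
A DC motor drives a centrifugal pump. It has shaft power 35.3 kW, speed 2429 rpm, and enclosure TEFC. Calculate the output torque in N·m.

ω = 2π × 2429/60 = 254.4 rad/s
τ = P/ω = 35300/254.4 = 139 N·m

139 N·m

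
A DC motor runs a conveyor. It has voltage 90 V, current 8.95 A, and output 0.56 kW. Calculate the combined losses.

246 W

P_in = V·I = 90×8.95 = 806 W
P_out = 560 W
Losses = P_in − P_out = 806 − 560 = 246 W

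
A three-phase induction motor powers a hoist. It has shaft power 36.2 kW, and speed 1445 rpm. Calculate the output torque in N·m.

239 N·m

ω = 2π × 1445/60 = 151.3 rad/s
τ = P/ω = 36200/151.3 = 239 N·m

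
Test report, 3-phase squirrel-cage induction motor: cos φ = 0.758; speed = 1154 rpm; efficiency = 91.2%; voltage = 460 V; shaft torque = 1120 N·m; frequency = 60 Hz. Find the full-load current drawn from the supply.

246 A

ω = 2π×1154/60 = 120.8 rad/s; P_out = τω = 1120 × 120.8 = 135296 W
P_in = P_out / η = 135296 / 0.912 = 148351 W
I_L = P_in / (√3·V_L·cosφ) = 148351 / (1.732 × 460 × 0.758) = 246 A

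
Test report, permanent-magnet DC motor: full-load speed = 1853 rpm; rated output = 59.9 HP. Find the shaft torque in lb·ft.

170 lb·ft

P_out = 59.9 × 746 = 44685 W
ω = 2π × 1853/60 = 194 rad/s
τ = P_out/ω = 44685/194 = 230.3 N·m
In lb·ft: 230.3/1.356 = 170 lb·ft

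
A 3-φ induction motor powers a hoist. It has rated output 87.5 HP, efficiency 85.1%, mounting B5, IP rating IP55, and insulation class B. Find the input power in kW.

76.7 kW

P_out = 87.5 × 746 = 65275 W
P_in = P_out/η = 65275/0.851 = 76704 W = 76.7 kW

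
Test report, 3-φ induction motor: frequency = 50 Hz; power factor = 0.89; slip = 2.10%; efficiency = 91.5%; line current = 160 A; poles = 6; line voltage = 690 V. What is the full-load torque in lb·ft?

P_in = √3·V·I·cosφ = 1.732 × 690 × 160 × 0.89 = 170179 W
P_out = η·P_in = 0.915 × 170179 = 155714 W
n_s = 120×50/6 = 1000 rpm; n = 1000×(1−0.021) = 979 rpm
ω = 2π×979/60 = 102.5 rad/s
τ = P_out/ω = 155714/102.5 = 1519 N·m
In lb·ft: 1519/1.356 = 1120 lb·ft

1120 lb·ft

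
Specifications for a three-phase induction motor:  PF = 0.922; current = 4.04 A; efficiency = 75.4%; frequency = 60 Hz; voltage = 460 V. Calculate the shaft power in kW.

2.24 kW

P_in = √3·V·I·cosφ = 1.732 × 460 × 4.04 × 0.922 = 2968 W
P_out = η·P_in = 0.754 × 2968 = 2238 W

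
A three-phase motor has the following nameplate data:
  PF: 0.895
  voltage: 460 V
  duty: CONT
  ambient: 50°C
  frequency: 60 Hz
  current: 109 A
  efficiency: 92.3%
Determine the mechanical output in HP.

96.2 HP

P_in = √3·V·I·cosφ = 1.732 × 460 × 109 × 0.895 = 77724 W
P_out = η·P_in = 0.923 × 77724 = 71739 W
= 71739/746 = 96.2 HP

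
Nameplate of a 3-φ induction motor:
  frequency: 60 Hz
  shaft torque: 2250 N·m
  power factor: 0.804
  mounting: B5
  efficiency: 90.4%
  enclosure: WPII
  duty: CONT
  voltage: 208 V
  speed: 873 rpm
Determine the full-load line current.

786 A

ω = 2π×873/60 = 91.42 rad/s; P_out = τω = 2250 × 91.42 = 205695 W
P_in = P_out / η = 205695 / 0.904 = 227539 W
I_L = P_in / (√3·V_L·cosφ) = 227539 / (1.732 × 208 × 0.804) = 786 A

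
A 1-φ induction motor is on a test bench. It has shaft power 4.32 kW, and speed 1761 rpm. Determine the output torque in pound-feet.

17.3 lb·ft

ω = 2π × 1761/60 = 184.4 rad/s
τ = P/ω = 4320/184.4 = 23.43 N·m
In lb·ft: 23.43/1.356 = 17.3 lb·ft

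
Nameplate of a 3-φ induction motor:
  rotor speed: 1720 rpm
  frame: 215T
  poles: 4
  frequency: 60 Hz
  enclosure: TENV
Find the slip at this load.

n_s = 120f/p = 120×60/4 = 1800 rpm
s = (n_s − n)/n_s = (1800 − 1720)/1800 = 0.0444

4.44 %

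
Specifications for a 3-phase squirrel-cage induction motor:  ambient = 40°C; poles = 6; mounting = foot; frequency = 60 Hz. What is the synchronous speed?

n_s = 120f/p = 120×60/6 = 1200 rpm

1200 rpm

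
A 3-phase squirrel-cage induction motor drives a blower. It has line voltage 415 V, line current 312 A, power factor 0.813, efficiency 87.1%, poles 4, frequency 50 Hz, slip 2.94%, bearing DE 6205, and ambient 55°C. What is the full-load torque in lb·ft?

768 lb·ft

P_in = √3·V·I·cosφ = 1.732 × 415 × 312 × 0.813 = 182323 W
P_out = η·P_in = 0.871 × 182323 = 158803 W
n_s = 120×50/4 = 1500 rpm; n = 1500×(1−0.0294) = 1456 rpm
ω = 2π×1456/60 = 152.5 rad/s
τ = P_out/ω = 158803/152.5 = 1041 N·m
In lb·ft: 1041/1.356 = 768 lb·ft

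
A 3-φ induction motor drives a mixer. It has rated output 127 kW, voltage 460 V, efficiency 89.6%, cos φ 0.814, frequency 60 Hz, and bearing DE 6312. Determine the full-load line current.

219 A

P_out = 127 kW = 127000 W
P_in = P_out / η = 127000 / 0.896 = 141741 W
I_L = P_in / (√3·V_L·cosφ) = 141741 / (1.732 × 460 × 0.814) = 219 A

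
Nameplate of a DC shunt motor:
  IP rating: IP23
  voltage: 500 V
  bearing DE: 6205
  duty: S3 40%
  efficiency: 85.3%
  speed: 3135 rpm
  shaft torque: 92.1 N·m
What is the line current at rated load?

70.9 A

ω = 2π×3135/60 = 328.3 rad/s; P_out = τω = 92.1 × 328.3 = 30236 W
P_in = P_out / η = 30236 / 0.853 = 35447 W
I = P_in / V = 35447 / 500 = 70.9 A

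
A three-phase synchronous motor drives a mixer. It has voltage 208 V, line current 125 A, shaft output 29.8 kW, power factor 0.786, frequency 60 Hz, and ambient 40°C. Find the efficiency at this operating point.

84.2 %

P_out = 29.8 kW = 29800 W
P_in = √3·V_L·I_L·cosφ = 1.732 × 208 × 125 × 0.786 = 35395 W
η = P_out / P_in = 29800 / 35395 = 0.842 = 84.2%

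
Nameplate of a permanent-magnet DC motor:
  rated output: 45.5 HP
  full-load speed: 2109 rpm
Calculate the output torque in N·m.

154 N·m

P_out = 45.5 × 746 = 33943 W
ω = 2π × 2109/60 = 220.9 rad/s
τ = P_out/ω = 33943/220.9 = 154 N·m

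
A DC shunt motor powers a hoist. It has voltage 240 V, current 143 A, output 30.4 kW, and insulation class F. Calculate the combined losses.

P_in = V·I = 240×143 = 34320 W
P_out = 30400 W
Losses = P_in − P_out = 34320 − 30400 = 3920 W

3920 W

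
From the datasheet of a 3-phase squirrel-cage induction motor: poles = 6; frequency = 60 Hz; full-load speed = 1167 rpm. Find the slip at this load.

2.75 %

n_s = 120f/p = 120×60/6 = 1200 rpm
s = (n_s − n)/n_s = (1200 − 1167)/1200 = 0.0275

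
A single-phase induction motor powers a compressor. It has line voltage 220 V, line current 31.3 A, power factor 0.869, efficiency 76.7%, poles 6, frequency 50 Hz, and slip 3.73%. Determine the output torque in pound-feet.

33.6 lb·ft

P_in = V·I·cosφ = 220 × 31.3 × 0.869 = 5984 W
P_out = η·P_in = 0.767 × 5984 = 4590 W
n_s = 120×50/6 = 1000 rpm; n = 1000×(1−0.0373) = 963 rpm
ω = 2π×963/60 = 100.8 rad/s
τ = P_out/ω = 4590/100.8 = 45.54 N·m
In lb·ft: 45.54/1.356 = 33.6 lb·ft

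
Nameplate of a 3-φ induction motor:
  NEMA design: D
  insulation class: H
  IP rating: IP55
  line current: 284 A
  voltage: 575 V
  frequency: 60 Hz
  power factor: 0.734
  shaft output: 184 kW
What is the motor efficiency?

P_out = 184 kW = 184000 W
P_in = √3·V_L·I_L·cosφ = 1.732 × 575 × 284 × 0.734 = 207601 W
η = P_out / P_in = 184000 / 207601 = 0.886 = 88.6%

88.6 %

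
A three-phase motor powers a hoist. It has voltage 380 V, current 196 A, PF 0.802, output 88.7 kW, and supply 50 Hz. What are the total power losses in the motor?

14.8 kW

P_in = √3·V·I·cosφ = 1.732×380×196×0.802 = 103457 W
P_out = 88700 W
Losses = P_in − P_out = 103457 − 88700 = 14757 W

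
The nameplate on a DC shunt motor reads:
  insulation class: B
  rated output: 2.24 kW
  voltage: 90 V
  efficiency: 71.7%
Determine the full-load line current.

P_out = 2.24 kW = 2240 W
P_in = P_out / η = 2240 / 0.717 = 3124 W
I = P_in / V = 3124 / 90 = 34.7 A

34.7 A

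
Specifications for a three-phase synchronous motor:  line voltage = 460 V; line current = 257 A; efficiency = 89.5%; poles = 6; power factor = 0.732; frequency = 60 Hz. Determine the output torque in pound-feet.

P_in = √3·V·I·cosφ = 1.732 × 460 × 257 × 0.732 = 149882 W
P_out = η·P_in = 0.895 × 149882 = 134144 W
n = n_s = 120×60/6 = 1200 rpm (synchronous)
ω = 2π×1200/60 = 125.7 rad/s
τ = P_out/ω = 134144/125.7 = 1067 N·m
In lb·ft: 1067/1.356 = 787 lb·ft

787 lb·ft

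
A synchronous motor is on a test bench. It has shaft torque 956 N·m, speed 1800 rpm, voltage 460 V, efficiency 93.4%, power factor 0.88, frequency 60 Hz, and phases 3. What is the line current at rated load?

ω = 2π×1800/60 = 188.5 rad/s; P_out = τω = 956 × 188.5 = 180206 W
P_in = P_out / η = 180206 / 0.934 = 192940 W
I_L = P_in / (√3·V_L·cosφ) = 192940 / (1.732 × 460 × 0.88) = 275 A

275 A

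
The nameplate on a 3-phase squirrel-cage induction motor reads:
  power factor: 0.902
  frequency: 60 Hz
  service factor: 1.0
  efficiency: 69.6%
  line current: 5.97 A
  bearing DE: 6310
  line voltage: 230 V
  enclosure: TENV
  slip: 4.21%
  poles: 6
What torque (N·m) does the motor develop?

P_in = √3·V·I·cosφ = 1.732 × 230 × 5.97 × 0.902 = 2145 W
P_out = η·P_in = 0.696 × 2145 = 1493 W
n_s = 120×60/6 = 1200 rpm; n = 1200×(1−0.0421) = 1149 rpm
ω = 2π×1149/60 = 120.3 rad/s
τ = P_out/ω = 1493/120.3 = 12.4 N·m

12.4 N·m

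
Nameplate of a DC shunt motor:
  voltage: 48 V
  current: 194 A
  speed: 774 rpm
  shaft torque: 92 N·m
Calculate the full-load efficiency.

80.1 %

ω = 2π × 774/60 = 81.05 rad/s; P_out = τω = 92 × 81.05 = 7457 W
P_in = V·I = 48 × 194 = 9312 W
η = P_out / P_in = 7457 / 9312 = 0.801 = 80.1%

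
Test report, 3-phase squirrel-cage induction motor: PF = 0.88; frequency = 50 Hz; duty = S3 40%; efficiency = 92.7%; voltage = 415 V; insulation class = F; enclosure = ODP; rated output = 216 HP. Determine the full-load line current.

275 A

P_out = 216 × 746 = 161136 W
P_in = P_out / η = 161136 / 0.927 = 173825 W
I_L = P_in / (√3·V_L·cosφ) = 173825 / (1.732 × 415 × 0.88) = 275 A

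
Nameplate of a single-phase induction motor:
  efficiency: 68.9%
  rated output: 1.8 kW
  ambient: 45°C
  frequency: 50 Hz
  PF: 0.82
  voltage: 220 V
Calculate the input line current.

P_out = 1.8 kW = 1800 W
P_in = P_out / η = 1800 / 0.689 = 2612 W
I = P_in / (V·cosφ) = 2612 / (220 × 0.82) = 14.5 A

14.5 A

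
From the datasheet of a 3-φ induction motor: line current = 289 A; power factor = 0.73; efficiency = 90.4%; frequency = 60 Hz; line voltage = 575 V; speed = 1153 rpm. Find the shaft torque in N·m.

P_in = √3·V·I·cosφ = 1.732 × 575 × 289 × 0.73 = 210105 W
P_out = η·P_in = 0.904 × 210105 = 189935 W
n = 1153 rpm
ω = 2π×1153/60 = 120.7 rad/s
τ = P_out/ω = 189935/120.7 = 1570 N·m

1570 N·m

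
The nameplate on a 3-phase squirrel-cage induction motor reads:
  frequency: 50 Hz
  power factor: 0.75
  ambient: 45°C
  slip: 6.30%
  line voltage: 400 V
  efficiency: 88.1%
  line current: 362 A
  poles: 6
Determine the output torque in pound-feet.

P_in = √3·V·I·cosφ = 1.732 × 400 × 362 × 0.75 = 188095 W
P_out = η·P_in = 0.881 × 188095 = 165712 W
n_s = 120×50/6 = 1000 rpm; n = 1000×(1−0.063) = 937 rpm
ω = 2π×937/60 = 98.12 rad/s
τ = P_out/ω = 165712/98.12 = 1689 N·m
In lb·ft: 1689/1.356 = 1250 lb·ft

1250 lb·ft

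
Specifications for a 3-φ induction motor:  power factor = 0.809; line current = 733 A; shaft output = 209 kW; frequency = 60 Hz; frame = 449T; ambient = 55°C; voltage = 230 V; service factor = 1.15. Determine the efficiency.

88.5 %

P_out = 209 kW = 209000 W
P_in = √3·V_L·I_L·cosφ = 1.732 × 230 × 733 × 0.809 = 236226 W
η = P_out / P_in = 209000 / 236226 = 0.885 = 88.5%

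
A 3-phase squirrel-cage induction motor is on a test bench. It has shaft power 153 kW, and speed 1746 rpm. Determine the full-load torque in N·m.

837 N·m

ω = 2π × 1746/60 = 182.8 rad/s
τ = P/ω = 153000/182.8 = 837 N·m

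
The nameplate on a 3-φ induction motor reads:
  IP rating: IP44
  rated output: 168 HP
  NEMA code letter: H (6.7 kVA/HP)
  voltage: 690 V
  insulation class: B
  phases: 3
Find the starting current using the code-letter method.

942 A

S_LR = 6.7 × 168 = 1125.6 kVA
I_LR = S_LR/(√3·V_L) = 1125600/(1.732×690) = 942 A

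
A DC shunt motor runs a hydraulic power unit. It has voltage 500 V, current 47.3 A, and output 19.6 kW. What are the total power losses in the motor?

4050 W

P_in = V·I = 500×47.3 = 23650 W
P_out = 19600 W
Losses = P_in − P_out = 23650 − 19600 = 4050 W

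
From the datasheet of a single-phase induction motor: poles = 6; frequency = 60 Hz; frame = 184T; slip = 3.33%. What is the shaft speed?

n_s = 120f/p = 120×60/6 = 1200 rpm
n = n_s(1 − s) = 1200 × (1 − 0.0333) = 1160 rpm

1160 rpm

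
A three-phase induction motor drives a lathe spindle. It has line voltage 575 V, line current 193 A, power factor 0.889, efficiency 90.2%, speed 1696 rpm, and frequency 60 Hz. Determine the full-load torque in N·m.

P_in = √3·V·I·cosφ = 1.732 × 575 × 193 × 0.889 = 170874 W
P_out = η·P_in = 0.902 × 170874 = 154128 W
n = 1696 rpm
ω = 2π×1696/60 = 177.6 rad/s
τ = P_out/ω = 154128/177.6 = 868 N·m

868 N·m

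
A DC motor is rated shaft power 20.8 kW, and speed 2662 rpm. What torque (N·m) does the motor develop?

74.6 N·m

ω = 2π × 2662/60 = 278.8 rad/s
τ = P/ω = 20800/278.8 = 74.6 N·m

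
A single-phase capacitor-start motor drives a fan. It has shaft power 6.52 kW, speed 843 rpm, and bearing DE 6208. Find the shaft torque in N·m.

73.9 N·m

ω = 2π × 843/60 = 88.28 rad/s
τ = P/ω = 6520/88.28 = 73.9 N·m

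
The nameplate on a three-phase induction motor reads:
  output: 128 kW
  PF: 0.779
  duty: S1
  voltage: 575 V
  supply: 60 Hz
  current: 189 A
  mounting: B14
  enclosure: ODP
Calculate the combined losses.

P_in = √3·V·I·cosφ = 1.732×575×189×0.779 = 146627 W
P_out = 128000 W
Losses = P_in − P_out = 146627 − 128000 = 18627 W

18.6 kW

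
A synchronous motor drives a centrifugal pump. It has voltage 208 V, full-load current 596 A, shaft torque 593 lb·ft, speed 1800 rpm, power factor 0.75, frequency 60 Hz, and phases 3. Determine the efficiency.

94.1 %

τ = 593 lb·ft × 1.356 = 804.1 N·m
ω = 2π × 1800/60 = 188.5 rad/s; P_out = τω = 804.1 × 188.5 = 151573 W
P_in = √3·V_L·I_L·cosφ = 1.732 × 208 × 596 × 0.75 = 161034 W
η = P_out / P_in = 151573 / 161034 = 0.941 = 94.1%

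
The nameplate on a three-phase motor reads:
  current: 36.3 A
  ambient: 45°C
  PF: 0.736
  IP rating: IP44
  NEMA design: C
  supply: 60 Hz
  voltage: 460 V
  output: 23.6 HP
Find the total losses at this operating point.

P_in = √3·V·I·cosφ = 1.732×460×36.3×0.736 = 21286 W
P_out = 23.6×746 = 17606 W
Losses = P_in − P_out = 21286 − 17606 = 3680 W

3680 W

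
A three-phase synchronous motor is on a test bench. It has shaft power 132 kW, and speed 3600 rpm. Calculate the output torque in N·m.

ω = 2π × 3600/60 = 377 rad/s
τ = P/ω = 132000/377 = 350 N·m

350 N·m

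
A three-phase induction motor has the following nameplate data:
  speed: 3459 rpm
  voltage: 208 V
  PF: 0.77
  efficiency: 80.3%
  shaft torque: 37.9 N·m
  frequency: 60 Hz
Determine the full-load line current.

61.6 A

ω = 2π×3459/60 = 362.2 rad/s; P_out = τω = 37.9 × 362.2 = 13727 W
P_in = P_out / η = 13727 / 0.803 = 17095 W
I_L = P_in / (√3·V_L·cosφ) = 17095 / (1.732 × 208 × 0.77) = 61.6 A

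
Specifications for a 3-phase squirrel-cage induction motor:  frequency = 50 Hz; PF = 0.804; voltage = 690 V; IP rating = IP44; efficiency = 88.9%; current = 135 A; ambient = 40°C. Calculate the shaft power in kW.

115 kW

P_in = √3·V·I·cosφ = 1.732 × 690 × 135 × 0.804 = 129714 W
P_out = η·P_in = 0.889 × 129714 = 115316 W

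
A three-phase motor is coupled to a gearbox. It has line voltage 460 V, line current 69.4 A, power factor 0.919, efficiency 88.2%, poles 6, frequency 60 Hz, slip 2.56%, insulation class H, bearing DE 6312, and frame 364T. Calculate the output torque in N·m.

P_in = √3·V·I·cosφ = 1.732 × 460 × 69.4 × 0.919 = 50814 W
P_out = η·P_in = 0.882 × 50814 = 44818 W
n_s = 120×60/6 = 1200 rpm; n = 1200×(1−0.0256) = 1169 rpm
ω = 2π×1169/60 = 122.4 rad/s
τ = P_out/ω = 44818/122.4 = 366 N·m

366 N·m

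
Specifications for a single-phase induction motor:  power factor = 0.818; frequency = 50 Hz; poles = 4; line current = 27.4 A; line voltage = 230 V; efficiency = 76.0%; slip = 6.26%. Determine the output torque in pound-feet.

P_in = V·I·cosφ = 230 × 27.4 × 0.818 = 5155 W
P_out = η·P_in = 0.76 × 5155 = 3918 W
n_s = 120×50/4 = 1500 rpm; n = 1500×(1−0.0626) = 1406 rpm
ω = 2π×1406/60 = 147.2 rad/s
τ = P_out/ω = 3918/147.2 = 26.62 N·m
In lb·ft: 26.62/1.356 = 19.6 lb·ft

19.6 lb·ft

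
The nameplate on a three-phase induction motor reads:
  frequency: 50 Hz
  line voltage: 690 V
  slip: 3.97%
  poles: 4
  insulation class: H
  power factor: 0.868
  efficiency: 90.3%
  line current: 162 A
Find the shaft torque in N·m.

P_in = √3·V·I·cosφ = 1.732 × 690 × 162 × 0.868 = 168047 W
P_out = η·P_in = 0.903 × 168047 = 151746 W
n_s = 120×50/4 = 1500 rpm; n = 1500×(1−0.0397) = 1440 rpm
ω = 2π×1440/60 = 150.8 rad/s
τ = P_out/ω = 151746/150.8 = 1010 N·m

1010 N·m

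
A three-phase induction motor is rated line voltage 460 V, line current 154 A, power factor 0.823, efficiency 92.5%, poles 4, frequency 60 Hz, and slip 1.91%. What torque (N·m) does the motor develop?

P_in = √3·V·I·cosφ = 1.732 × 460 × 154 × 0.823 = 100978 W
P_out = η·P_in = 0.925 × 100978 = 93405 W
n_s = 120×60/4 = 1800 rpm; n = 1800×(1−0.0191) = 1766 rpm
ω = 2π×1766/60 = 184.9 rad/s
τ = P_out/ω = 93405/184.9 = 505 N·m

505 N·m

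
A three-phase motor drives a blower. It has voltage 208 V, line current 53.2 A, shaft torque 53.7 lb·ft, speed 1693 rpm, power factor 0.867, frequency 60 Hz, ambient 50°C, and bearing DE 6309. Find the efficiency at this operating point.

77.7 %

τ = 53.7 lb·ft × 1.356 = 72.82 N·m
ω = 2π × 1693/60 = 177.3 rad/s; P_out = τω = 72.82 × 177.3 = 12911 W
P_in = √3·V_L·I_L·cosφ = 1.732 × 208 × 53.2 × 0.867 = 16617 W
η = P_out / P_in = 12911 / 16617 = 0.777 = 77.7%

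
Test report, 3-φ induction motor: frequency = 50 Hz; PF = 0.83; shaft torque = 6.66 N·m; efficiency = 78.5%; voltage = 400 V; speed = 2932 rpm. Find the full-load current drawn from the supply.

ω = 2π×2932/60 = 307 rad/s; P_out = τω = 6.66 × 307 = 2045 W
P_in = P_out / η = 2045 / 0.785 = 2605 W
I_L = P_in / (√3·V_L·cosφ) = 2605 / (1.732 × 400 × 0.83) = 4.53 A

4.53 A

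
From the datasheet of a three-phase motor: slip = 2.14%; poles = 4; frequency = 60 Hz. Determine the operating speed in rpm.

n_s = 120f/p = 120×60/4 = 1800 rpm
n = n_s(1 − s) = 1800 × (1 − 0.0214) = 1761 rpm

1761 rpm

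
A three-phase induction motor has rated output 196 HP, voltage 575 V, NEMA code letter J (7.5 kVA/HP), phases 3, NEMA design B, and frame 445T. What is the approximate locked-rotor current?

S_LR = 7.5 × 196 = 1470 kVA
I_LR = S_LR/(√3·V_L) = 1470000/(1.732×575) = 1480 A

1480 A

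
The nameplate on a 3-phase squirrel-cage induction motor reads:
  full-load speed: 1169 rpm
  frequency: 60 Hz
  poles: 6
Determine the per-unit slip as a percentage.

n_s = 120f/p = 120×60/6 = 1200 rpm
s = (n_s − n)/n_s = (1200 − 1169)/1200 = 0.0258

2.58 %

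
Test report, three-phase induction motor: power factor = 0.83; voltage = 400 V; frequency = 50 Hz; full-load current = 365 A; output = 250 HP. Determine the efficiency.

P_out = 250 × 746 = 186500 W
P_in = √3·V_L·I_L·cosφ = 1.732 × 400 × 365 × 0.83 = 209884 W
η = P_out / P_in = 186500 / 209884 = 0.889 = 88.9%

88.9 %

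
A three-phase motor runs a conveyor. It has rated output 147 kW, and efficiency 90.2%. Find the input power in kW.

163 kW

P_out = 147000 W
P_in = P_out/η = 147000/0.902 = 162971 W = 163 kW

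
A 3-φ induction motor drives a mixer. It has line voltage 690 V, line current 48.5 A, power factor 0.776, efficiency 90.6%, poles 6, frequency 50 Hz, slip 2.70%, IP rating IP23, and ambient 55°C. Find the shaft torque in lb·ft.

295 lb·ft

P_in = √3·V·I·cosφ = 1.732 × 690 × 48.5 × 0.776 = 44978 W
P_out = η·P_in = 0.906 × 44978 = 40750 W
n_s = 120×50/6 = 1000 rpm; n = 1000×(1−0.027) = 973 rpm
ω = 2π×973/60 = 101.9 rad/s
τ = P_out/ω = 40750/101.9 = 399.9 N·m
In lb·ft: 399.9/1.356 = 295 lb·ft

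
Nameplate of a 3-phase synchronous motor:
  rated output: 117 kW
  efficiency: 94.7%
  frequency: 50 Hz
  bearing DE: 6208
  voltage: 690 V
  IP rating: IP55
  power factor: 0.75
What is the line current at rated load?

P_out = 117 kW = 117000 W
P_in = P_out / η = 117000 / 0.947 = 123548 W
I_L = P_in / (√3·V_L·cosφ) = 123548 / (1.732 × 690 × 0.75) = 138 A

138 A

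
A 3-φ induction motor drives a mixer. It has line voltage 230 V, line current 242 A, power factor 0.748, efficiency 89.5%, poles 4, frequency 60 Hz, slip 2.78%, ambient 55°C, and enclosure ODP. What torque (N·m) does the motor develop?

352 N·m

P_in = √3·V·I·cosφ = 1.732 × 230 × 242 × 0.748 = 72110 W
P_out = η·P_in = 0.895 × 72110 = 64538 W
n_s = 120×60/4 = 1800 rpm; n = 1800×(1−0.0278) = 1750 rpm
ω = 2π×1750/60 = 183.3 rad/s
τ = P_out/ω = 64538/183.3 = 352 N·m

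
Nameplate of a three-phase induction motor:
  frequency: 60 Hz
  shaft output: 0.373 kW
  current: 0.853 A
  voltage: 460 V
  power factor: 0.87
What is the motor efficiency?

63.1 %

P_out = 0.373 kW = 373 W
P_in = √3·V_L·I_L·cosφ = 1.732 × 460 × 0.853 × 0.87 = 591 W
η = P_out / P_in = 373 / 591 = 0.631 = 63.1%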